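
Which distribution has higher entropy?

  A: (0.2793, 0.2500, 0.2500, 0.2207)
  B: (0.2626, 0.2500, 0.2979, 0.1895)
A

Both distributions are close to uniform, making this a harder comparison.

H(A) = 1.9950 bits
H(B) = 1.9818 bits

The distribution closer to uniform has higher entropy.
Answer: A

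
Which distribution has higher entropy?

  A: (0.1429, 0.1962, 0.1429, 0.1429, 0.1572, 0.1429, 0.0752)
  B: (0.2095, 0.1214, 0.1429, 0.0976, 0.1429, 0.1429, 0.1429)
B

Both distributions are close to uniform, making this a harder comparison.

H(A) = 2.7656 bits
H(B) = 2.7737 bits

The distribution closer to uniform has higher entropy.
Answer: B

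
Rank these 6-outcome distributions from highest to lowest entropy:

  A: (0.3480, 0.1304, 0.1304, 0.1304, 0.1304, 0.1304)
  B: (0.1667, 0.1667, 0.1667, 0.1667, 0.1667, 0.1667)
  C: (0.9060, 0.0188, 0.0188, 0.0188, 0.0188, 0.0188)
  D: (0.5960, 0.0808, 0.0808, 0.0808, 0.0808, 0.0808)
B > A > D > C

Key insight: Entropy is maximized by uniform distributions and minimized by concentrated distributions.

Entropies:
  H(A) = 2.4462 bits
  H(B) = 2.5850 bits
  H(C) = 0.6679 bits
  H(D) = 1.9113 bits

Ranking: B > A > D > C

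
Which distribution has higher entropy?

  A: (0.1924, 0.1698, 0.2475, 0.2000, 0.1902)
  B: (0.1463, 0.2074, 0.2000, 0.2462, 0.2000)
A

Both distributions are close to uniform, making this a harder comparison.

H(A) = 2.3103 bits
H(B) = 2.3031 bits

The distribution closer to uniform has higher entropy.
Answer: A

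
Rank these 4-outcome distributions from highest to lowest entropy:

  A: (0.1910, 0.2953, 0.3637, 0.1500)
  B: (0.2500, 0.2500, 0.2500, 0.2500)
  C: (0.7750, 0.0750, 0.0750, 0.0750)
B > A > C

Key insight: Entropy is maximized by uniform distributions and minimized by concentrated distributions.

- Uniform distributions have maximum entropy log₂(4) = 2.0000 bits
- The more "peaked" or concentrated a distribution, the lower its entropy

Entropies:
  H(A) = 1.9171 bits
  H(B) = 2.0000 bits
  H(C) = 1.1258 bits

Ranking: B > A > C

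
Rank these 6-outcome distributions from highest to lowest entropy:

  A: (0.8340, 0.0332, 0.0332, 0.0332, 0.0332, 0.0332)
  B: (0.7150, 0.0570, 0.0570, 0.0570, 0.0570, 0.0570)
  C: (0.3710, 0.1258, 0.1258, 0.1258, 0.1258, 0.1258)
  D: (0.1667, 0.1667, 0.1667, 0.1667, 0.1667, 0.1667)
D > C > B > A

Key insight: Entropy is maximized by uniform distributions and minimized by concentrated distributions.

Entropies:
  H(A) = 1.0339 bits
  H(B) = 1.5239 bits
  H(C) = 2.4119 bits
  H(D) = 2.5850 bits

Ranking: D > C > B > A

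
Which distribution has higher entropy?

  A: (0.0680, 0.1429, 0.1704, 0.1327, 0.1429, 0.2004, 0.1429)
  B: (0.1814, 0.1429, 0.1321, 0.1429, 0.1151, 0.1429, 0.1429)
B

Both distributions are close to uniform, making this a harder comparison.

H(A) = 2.7533 bits
H(B) = 2.7957 bits

The distribution closer to uniform has higher entropy.
Answer: B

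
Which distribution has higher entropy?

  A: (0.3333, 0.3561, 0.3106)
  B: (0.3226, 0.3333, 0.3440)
B

Both distributions are close to uniform, making this a harder comparison.

H(A) = 1.5827 bits
H(B) = 1.5845 bits

The distribution closer to uniform has higher entropy.
Answer: B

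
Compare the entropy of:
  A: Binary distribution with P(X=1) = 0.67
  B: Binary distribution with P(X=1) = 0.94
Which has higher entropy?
A

For binary distributions, entropy is maximized at p=0.5 and decreases as p moves toward 0 or 1.

H(A) = H(0.67) = 0.9149 bits
H(B) = H(0.94) = 0.3274 bits

Distribution A (p=0.67) is closer to uniform (p=0.5), so it has higher entropy.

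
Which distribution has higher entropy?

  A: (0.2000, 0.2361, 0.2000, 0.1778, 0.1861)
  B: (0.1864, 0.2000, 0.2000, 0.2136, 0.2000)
B

Both distributions are close to uniform, making this a harder comparison.

H(A) = 2.3149 bits
H(B) = 2.3206 bits

The distribution closer to uniform has higher entropy.
Answer: B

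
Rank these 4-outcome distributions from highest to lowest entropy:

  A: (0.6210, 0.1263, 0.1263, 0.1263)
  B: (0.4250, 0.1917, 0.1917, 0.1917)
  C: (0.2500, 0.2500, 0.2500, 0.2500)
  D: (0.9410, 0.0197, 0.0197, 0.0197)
C > B > A > D

Key insight: Entropy is maximized by uniform distributions and minimized by concentrated distributions.

Entropies:
  H(A) = 1.5580 bits
  H(B) = 1.8951 bits
  H(C) = 2.0000 bits
  H(D) = 0.4170 bits

Ranking: C > B > A > D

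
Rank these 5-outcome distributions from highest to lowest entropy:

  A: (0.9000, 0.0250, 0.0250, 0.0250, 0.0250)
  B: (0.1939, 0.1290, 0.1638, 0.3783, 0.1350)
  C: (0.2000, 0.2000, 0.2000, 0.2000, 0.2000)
C > B > A

Key insight: Entropy is maximized by uniform distributions and minimized by concentrated distributions.

- Uniform distributions have maximum entropy log₂(5) = 2.3219 bits
- The more "peaked" or concentrated a distribution, the lower its entropy

Entropies:
  H(A) = 0.6690 bits
  H(B) = 2.1880 bits
  H(C) = 2.3219 bits

Ranking: C > B > A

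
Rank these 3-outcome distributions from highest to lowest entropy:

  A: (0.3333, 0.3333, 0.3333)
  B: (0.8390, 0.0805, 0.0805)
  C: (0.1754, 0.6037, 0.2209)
A > C > B

Key insight: Entropy is maximized by uniform distributions and minimized by concentrated distributions.

- Uniform distributions have maximum entropy log₂(3) = 1.5850 bits
- The more "peaked" or concentrated a distribution, the lower its entropy

Entropies:
  H(A) = 1.5850 bits
  H(B) = 0.7977 bits
  H(C) = 1.3613 bits

Ranking: A > C > B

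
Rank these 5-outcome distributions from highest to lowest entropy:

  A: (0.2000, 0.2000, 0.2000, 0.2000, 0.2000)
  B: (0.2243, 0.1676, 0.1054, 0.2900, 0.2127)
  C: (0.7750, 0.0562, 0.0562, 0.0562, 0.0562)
A > B > C

Key insight: Entropy is maximized by uniform distributions and minimized by concentrated distributions.

- Uniform distributions have maximum entropy log₂(5) = 2.3219 bits
- The more "peaked" or concentrated a distribution, the lower its entropy

Entropies:
  H(A) = 2.3219 bits
  H(B) = 2.2506 bits
  H(C) = 1.2192 bits

Ranking: A > B > C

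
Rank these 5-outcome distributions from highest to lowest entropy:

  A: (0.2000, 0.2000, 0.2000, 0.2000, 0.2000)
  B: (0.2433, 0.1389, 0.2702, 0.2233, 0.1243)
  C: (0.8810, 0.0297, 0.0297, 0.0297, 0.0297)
A > B > C

Key insight: Entropy is maximized by uniform distributions and minimized by concentrated distributions.

- Uniform distributions have maximum entropy log₂(5) = 2.3219 bits
- The more "peaked" or concentrated a distribution, the lower its entropy

Entropies:
  H(A) = 2.3219 bits
  H(B) = 2.2587 bits
  H(C) = 0.7645 bits

Ranking: A > B > C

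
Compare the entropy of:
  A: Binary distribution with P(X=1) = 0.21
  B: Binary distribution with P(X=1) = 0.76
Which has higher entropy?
B

For binary distributions, entropy is maximized at p=0.5 and decreases as p moves toward 0 or 1.

H(A) = H(0.21) = 0.7415 bits
H(B) = H(0.76) = 0.7950 bits

Distribution B (p=0.76) is closer to uniform (p=0.5), so it has higher entropy.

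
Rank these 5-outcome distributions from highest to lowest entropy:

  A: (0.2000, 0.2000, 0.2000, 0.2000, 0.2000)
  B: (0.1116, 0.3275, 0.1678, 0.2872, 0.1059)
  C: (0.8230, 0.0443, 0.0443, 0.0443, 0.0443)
A > B > C

Key insight: Entropy is maximized by uniform distributions and minimized by concentrated distributions.

- Uniform distributions have maximum entropy log₂(5) = 2.3219 bits
- The more "peaked" or concentrated a distribution, the lower its entropy

Entropies:
  H(A) = 2.3219 bits
  H(B) = 2.1725 bits
  H(C) = 1.0275 bits

Ranking: A > B > C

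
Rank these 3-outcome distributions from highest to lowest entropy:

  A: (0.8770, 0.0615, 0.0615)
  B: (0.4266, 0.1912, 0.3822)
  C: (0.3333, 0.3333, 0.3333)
C > B > A

Key insight: Entropy is maximized by uniform distributions and minimized by concentrated distributions.

- Uniform distributions have maximum entropy log₂(3) = 1.5850 bits
- The more "peaked" or concentrated a distribution, the lower its entropy

Entropies:
  H(A) = 0.6609 bits
  H(B) = 1.5110 bits
  H(C) = 1.5850 bits

Ranking: C > B > A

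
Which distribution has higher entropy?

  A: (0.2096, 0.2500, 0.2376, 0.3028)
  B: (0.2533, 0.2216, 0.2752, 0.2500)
B

Both distributions are close to uniform, making this a harder comparison.

H(A) = 1.9871 bits
H(B) = 1.9958 bits

The distribution closer to uniform has higher entropy.
Answer: B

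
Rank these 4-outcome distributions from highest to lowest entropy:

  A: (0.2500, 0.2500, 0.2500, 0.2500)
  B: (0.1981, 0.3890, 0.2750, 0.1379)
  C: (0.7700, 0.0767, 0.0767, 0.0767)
A > B > C

Key insight: Entropy is maximized by uniform distributions and minimized by concentrated distributions.

- Uniform distributions have maximum entropy log₂(4) = 2.0000 bits
- The more "peaked" or concentrated a distribution, the lower its entropy

Entropies:
  H(A) = 2.0000 bits
  H(B) = 1.8989 bits
  H(C) = 1.1426 bits

Ranking: A > B > C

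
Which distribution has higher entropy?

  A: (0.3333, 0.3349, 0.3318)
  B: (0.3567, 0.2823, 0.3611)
A

Both distributions are close to uniform, making this a harder comparison.

H(A) = 1.5850 bits
H(B) = 1.5762 bits

The distribution closer to uniform has higher entropy.
Answer: A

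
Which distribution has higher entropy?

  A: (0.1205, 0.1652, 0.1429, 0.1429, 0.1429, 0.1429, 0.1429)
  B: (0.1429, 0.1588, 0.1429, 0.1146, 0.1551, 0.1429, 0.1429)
A

Both distributions are close to uniform, making this a harder comparison.

H(A) = 2.8023 bits
H(B) = 2.8010 bits

The distribution closer to uniform has higher entropy.
Answer: A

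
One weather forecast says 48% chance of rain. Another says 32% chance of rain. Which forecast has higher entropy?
48% forecast

Treat each forecast as a Bernoulli distribution. Binary entropy is maximized at p=0.5 and falls off symmetrically toward 0 or 1. The 48% forecast is closer to 50%, so it is more uncertain. H(48%) ≈ 0.999 bits, H(32%) ≈ 0.904 bits.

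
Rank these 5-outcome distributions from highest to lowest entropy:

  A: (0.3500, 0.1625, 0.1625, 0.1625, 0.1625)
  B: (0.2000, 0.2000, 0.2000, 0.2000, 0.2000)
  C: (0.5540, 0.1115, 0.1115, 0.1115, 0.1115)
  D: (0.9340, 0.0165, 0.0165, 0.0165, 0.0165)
B > A > C > D

Key insight: Entropy is maximized by uniform distributions and minimized by concentrated distributions.

Entropies:
  H(A) = 2.2341 bits
  H(B) = 2.3219 bits
  H(C) = 1.8836 bits
  H(D) = 0.4828 bits

Ranking: B > A > C > D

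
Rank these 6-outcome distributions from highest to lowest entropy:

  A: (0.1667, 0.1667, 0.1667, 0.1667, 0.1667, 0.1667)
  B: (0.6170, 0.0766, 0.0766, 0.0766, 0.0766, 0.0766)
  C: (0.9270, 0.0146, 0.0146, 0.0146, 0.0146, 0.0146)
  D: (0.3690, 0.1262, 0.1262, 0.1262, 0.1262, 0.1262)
A > D > B > C

Key insight: Entropy is maximized by uniform distributions and minimized by concentrated distributions.

Entropies:
  H(A) = 2.5850 bits
  H(B) = 1.8494 bits
  H(C) = 0.5465 bits
  H(D) = 2.4150 bits

Ranking: A > D > B > C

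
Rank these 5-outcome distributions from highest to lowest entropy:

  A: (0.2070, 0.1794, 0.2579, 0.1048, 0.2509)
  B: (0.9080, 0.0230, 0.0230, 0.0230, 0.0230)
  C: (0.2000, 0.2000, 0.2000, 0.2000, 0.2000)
C > A > B

Key insight: Entropy is maximized by uniform distributions and minimized by concentrated distributions.

- Uniform distributions have maximum entropy log₂(5) = 2.3219 bits
- The more "peaked" or concentrated a distribution, the lower its entropy

Entropies:
  H(A) = 2.2608 bits
  H(B) = 0.6271 bits
  H(C) = 2.3219 bits

Ranking: C > A > B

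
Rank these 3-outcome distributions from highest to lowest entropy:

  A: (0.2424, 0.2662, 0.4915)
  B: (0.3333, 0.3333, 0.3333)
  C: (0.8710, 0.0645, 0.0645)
B > A > C

Key insight: Entropy is maximized by uniform distributions and minimized by concentrated distributions.

- Uniform distributions have maximum entropy log₂(3) = 1.5850 bits
- The more "peaked" or concentrated a distribution, the lower its entropy

Entropies:
  H(A) = 1.5075 bits
  H(B) = 1.5850 bits
  H(C) = 0.6837 bits

Ranking: B > A > C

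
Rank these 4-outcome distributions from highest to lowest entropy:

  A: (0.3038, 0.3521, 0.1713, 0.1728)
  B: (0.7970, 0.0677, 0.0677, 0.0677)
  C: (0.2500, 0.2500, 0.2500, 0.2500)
C > A > B

Key insight: Entropy is maximized by uniform distributions and minimized by concentrated distributions.

- Uniform distributions have maximum entropy log₂(4) = 2.0000 bits
- The more "peaked" or concentrated a distribution, the lower its entropy

Entropies:
  H(A) = 1.9261 bits
  H(B) = 1.0496 bits
  H(C) = 2.0000 bits

Ranking: C > A > B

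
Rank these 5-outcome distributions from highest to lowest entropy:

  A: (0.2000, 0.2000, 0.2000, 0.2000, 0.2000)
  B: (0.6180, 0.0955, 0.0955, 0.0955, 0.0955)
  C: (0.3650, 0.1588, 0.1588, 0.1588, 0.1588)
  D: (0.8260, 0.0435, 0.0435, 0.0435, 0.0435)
A > C > B > D

Key insight: Entropy is maximized by uniform distributions and minimized by concentrated distributions.

Entropies:
  H(A) = 2.3219 bits
  H(B) = 1.7234 bits
  H(C) = 2.2168 bits
  H(D) = 1.0148 bits

Ranking: A > C > B > D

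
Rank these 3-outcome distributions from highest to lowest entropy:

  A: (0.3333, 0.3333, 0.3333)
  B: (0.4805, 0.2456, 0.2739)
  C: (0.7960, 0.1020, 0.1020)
A > B > C

Key insight: Entropy is maximized by uniform distributions and minimized by concentrated distributions.

- Uniform distributions have maximum entropy log₂(3) = 1.5850 bits
- The more "peaked" or concentrated a distribution, the lower its entropy

Entropies:
  H(A) = 1.5850 bits
  H(B) = 1.5173 bits
  H(C) = 0.9339 bits

Ranking: A > B > C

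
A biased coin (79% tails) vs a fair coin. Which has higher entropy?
Fair coin

The fair coin is uniform (p=0.5), maximizing binary entropy at 1 bit. The biased coin has H(0.79) ≈ 0.741 bits — its outcome is more predictable, so its entropy is lower.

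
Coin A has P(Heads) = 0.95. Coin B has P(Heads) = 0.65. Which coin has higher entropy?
B

For binary distributions, entropy is maximized at p=0.5 and decreases as p moves toward 0 or 1.

H(A) = H(0.95) = 0.2864 bits
H(B) = H(0.65) = 0.9341 bits

Distribution B (p=0.65) is closer to uniform (p=0.5), so it has higher entropy.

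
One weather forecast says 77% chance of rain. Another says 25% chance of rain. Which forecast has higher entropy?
25% forecast

Treat each forecast as a Bernoulli distribution. Binary entropy is maximized at p=0.5 and falls off symmetrically toward 0 or 1. The 25% forecast is closer to 50%, so it is more uncertain. H(77%) ≈ 0.778 bits, H(25%) ≈ 0.811 bits.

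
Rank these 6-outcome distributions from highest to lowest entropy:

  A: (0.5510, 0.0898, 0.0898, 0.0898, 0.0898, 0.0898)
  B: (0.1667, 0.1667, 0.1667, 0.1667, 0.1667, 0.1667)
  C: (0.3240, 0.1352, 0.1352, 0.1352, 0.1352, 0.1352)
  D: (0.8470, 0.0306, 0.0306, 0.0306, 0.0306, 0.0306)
B > C > A > D

Key insight: Entropy is maximized by uniform distributions and minimized by concentrated distributions.

Entropies:
  H(A) = 2.0350 bits
  H(B) = 2.5850 bits
  H(C) = 2.4783 bits
  H(D) = 0.9726 bits

Ranking: B > C > A > D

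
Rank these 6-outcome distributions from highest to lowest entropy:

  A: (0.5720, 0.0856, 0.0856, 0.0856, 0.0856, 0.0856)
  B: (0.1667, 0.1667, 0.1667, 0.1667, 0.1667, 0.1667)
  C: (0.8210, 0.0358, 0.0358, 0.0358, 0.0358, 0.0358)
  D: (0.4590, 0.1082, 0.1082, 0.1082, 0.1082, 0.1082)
B > D > A > C

Key insight: Entropy is maximized by uniform distributions and minimized by concentrated distributions.

Entropies:
  H(A) = 1.9788 bits
  H(B) = 2.5850 bits
  H(C) = 1.0935 bits
  H(D) = 2.2513 bits

Ranking: B > D > A > C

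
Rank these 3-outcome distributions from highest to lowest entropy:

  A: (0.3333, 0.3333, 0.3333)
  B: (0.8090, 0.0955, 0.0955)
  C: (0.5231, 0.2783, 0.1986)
A > C > B

Key insight: Entropy is maximized by uniform distributions and minimized by concentrated distributions.

- Uniform distributions have maximum entropy log₂(3) = 1.5850 bits
- The more "peaked" or concentrated a distribution, the lower its entropy

Entropies:
  H(A) = 1.5850 bits
  H(B) = 0.8946 bits
  H(C) = 1.4657 bits

Ranking: A > C > B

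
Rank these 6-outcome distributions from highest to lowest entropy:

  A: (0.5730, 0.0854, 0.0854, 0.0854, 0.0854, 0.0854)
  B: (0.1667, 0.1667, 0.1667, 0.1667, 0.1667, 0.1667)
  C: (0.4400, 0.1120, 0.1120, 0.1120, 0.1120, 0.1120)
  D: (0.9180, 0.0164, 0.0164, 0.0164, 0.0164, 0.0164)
B > C > A > D

Key insight: Entropy is maximized by uniform distributions and minimized by concentrated distributions.

Entropies:
  H(A) = 1.9760 bits
  H(B) = 2.5850 bits
  H(C) = 2.2899 bits
  H(D) = 0.5996 bits

Ranking: B > C > A > D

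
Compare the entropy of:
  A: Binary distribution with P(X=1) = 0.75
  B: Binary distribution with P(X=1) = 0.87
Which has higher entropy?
A

For binary distributions, entropy is maximized at p=0.5 and decreases as p moves toward 0 or 1.

H(A) = H(0.75) = 0.8113 bits
H(B) = H(0.87) = 0.5574 bits

Distribution A (p=0.75) is closer to uniform (p=0.5), so it has higher entropy.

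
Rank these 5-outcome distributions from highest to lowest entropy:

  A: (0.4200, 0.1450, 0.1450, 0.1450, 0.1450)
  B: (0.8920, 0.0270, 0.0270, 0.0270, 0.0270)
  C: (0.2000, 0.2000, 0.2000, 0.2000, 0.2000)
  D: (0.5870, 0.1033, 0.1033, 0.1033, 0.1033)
C > A > D > B

Key insight: Entropy is maximized by uniform distributions and minimized by concentrated distributions.

Entropies:
  H(A) = 2.1415 bits
  H(B) = 0.7099 bits
  H(C) = 2.3219 bits
  H(D) = 1.8040 bits

Ranking: C > A > D > B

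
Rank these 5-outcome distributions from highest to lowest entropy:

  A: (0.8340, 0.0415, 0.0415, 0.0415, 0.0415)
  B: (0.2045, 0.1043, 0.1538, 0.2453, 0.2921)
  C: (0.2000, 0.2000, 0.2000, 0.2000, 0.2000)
C > B > A

Key insight: Entropy is maximized by uniform distributions and minimized by concentrated distributions.

- Uniform distributions have maximum entropy log₂(5) = 2.3219 bits
- The more "peaked" or concentrated a distribution, the lower its entropy

Entropies:
  H(A) = 0.9805 bits
  H(B) = 2.2397 bits
  H(C) = 2.3219 bits

Ranking: C > B > A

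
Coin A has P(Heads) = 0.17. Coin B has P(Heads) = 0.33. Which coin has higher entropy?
B

For binary distributions, entropy is maximized at p=0.5 and decreases as p moves toward 0 or 1.

H(A) = H(0.17) = 0.6577 bits
H(B) = H(0.33) = 0.9149 bits

Distribution B (p=0.33) is closer to uniform (p=0.5), so it has higher entropy.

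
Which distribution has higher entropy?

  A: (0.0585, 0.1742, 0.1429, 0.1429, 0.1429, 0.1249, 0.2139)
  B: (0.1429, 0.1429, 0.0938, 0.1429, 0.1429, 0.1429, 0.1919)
B

Both distributions are close to uniform, making this a harder comparison.

H(A) = 2.7326 bits
H(B) = 2.7826 bits

The distribution closer to uniform has higher entropy.
Answer: B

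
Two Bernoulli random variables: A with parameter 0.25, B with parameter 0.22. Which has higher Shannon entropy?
A

For binary distributions, entropy is maximized at p=0.5 and decreases as p moves toward 0 or 1.

H(A) = H(0.25) = 0.8113 bits
H(B) = H(0.22) = 0.7602 bits

Distribution A (p=0.25) is closer to uniform (p=0.5), so it has higher entropy.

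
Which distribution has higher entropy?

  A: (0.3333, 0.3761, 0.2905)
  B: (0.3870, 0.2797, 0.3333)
A

Both distributions are close to uniform, making this a harder comparison.

H(A) = 1.5770 bits
H(B) = 1.5724 bits

The distribution closer to uniform has higher entropy.
Answer: A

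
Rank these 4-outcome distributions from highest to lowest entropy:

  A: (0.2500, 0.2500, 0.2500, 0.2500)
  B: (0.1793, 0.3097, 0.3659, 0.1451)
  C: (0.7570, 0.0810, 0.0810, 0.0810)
A > B > C

Key insight: Entropy is maximized by uniform distributions and minimized by concentrated distributions.

- Uniform distributions have maximum entropy log₂(4) = 2.0000 bits
- The more "peaked" or concentrated a distribution, the lower its entropy

Entropies:
  H(A) = 2.0000 bits
  H(B) = 1.9031 bits
  H(C) = 1.1851 bits

Ranking: A > B > C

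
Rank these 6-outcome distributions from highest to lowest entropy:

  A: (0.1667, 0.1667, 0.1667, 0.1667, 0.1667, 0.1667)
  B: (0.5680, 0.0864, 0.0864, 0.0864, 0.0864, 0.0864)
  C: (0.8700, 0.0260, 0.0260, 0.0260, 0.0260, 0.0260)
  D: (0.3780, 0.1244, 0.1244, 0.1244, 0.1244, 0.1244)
A > D > B > C

Key insight: Entropy is maximized by uniform distributions and minimized by concentrated distributions.

Entropies:
  H(A) = 2.5850 bits
  H(B) = 1.9897 bits
  H(C) = 0.8593 bits
  H(D) = 2.4009 bits

Ranking: A > D > B > C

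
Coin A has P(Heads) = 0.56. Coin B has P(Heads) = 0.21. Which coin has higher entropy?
A

For binary distributions, entropy is maximized at p=0.5 and decreases as p moves toward 0 or 1.

H(A) = H(0.56) = 0.9896 bits
H(B) = H(0.21) = 0.7415 bits

Distribution A (p=0.56) is closer to uniform (p=0.5), so it has higher entropy.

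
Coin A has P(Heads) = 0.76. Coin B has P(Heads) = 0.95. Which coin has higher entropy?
A

For binary distributions, entropy is maximized at p=0.5 and decreases as p moves toward 0 or 1.

H(A) = H(0.76) = 0.7950 bits
H(B) = H(0.95) = 0.2864 bits

Distribution A (p=0.76) is closer to uniform (p=0.5), so it has higher entropy.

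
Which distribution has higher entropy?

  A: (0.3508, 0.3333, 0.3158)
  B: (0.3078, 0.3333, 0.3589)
A

Both distributions are close to uniform, making this a harder comparison.

H(A) = 1.5836 bits
H(B) = 1.5821 bits

The distribution closer to uniform has higher entropy.
Answer: A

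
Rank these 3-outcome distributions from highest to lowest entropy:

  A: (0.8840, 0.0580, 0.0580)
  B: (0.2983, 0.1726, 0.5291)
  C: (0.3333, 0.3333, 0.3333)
C > B > A

Key insight: Entropy is maximized by uniform distributions and minimized by concentrated distributions.

- Uniform distributions have maximum entropy log₂(3) = 1.5850 bits
- The more "peaked" or concentrated a distribution, the lower its entropy

Entropies:
  H(A) = 0.6338 bits
  H(B) = 1.4440 bits
  H(C) = 1.5850 bits

Ranking: C > B > A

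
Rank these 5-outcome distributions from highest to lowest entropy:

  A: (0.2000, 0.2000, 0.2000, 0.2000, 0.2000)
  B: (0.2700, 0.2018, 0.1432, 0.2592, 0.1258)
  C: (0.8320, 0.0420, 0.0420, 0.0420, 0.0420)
A > B > C

Key insight: Entropy is maximized by uniform distributions and minimized by concentrated distributions.

- Uniform distributions have maximum entropy log₂(5) = 2.3219 bits
- The more "peaked" or concentrated a distribution, the lower its entropy

Entropies:
  H(A) = 2.3219 bits
  H(B) = 2.2585 bits
  H(C) = 0.9891 bits

Ranking: A > B > C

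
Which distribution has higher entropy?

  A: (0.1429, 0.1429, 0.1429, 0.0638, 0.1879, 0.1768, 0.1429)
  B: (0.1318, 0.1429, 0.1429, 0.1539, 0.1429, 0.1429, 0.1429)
B

Both distributions are close to uniform, making this a harder comparison.

H(A) = 2.7528 bits
H(B) = 2.8061 bits

The distribution closer to uniform has higher entropy.
Answer: B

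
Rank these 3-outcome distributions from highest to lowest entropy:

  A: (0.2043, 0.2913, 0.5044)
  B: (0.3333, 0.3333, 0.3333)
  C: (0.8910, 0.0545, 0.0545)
B > A > C

Key insight: Entropy is maximized by uniform distributions and minimized by concentrated distributions.

- Uniform distributions have maximum entropy log₂(3) = 1.5850 bits
- The more "peaked" or concentrated a distribution, the lower its entropy

Entropies:
  H(A) = 1.4845 bits
  H(B) = 1.5850 bits
  H(C) = 0.6059 bits

Ranking: B > A > C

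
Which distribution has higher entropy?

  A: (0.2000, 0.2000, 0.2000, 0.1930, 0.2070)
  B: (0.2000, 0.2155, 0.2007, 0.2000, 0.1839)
A

Both distributions are close to uniform, making this a harder comparison.

H(A) = 2.3216 bits
H(B) = 2.3201 bits

The distribution closer to uniform has higher entropy.
Answer: A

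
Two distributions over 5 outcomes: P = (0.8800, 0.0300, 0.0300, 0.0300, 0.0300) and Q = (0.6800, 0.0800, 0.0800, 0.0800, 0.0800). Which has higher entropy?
Q

P is highly concentrated on one outcome (88%), making it nearly deterministic. Q spreads its mass more evenly (max 68%). The more spread-out distribution has higher entropy: H(P) ≈ 0.769 bits, H(Q) ≈ 1.544 bits.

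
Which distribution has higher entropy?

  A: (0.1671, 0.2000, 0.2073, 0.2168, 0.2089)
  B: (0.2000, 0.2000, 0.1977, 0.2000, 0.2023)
B

Both distributions are close to uniform, making this a harder comparison.

H(A) = 2.3163 bits
H(B) = 2.3219 bits

The distribution closer to uniform has higher entropy.
Answer: B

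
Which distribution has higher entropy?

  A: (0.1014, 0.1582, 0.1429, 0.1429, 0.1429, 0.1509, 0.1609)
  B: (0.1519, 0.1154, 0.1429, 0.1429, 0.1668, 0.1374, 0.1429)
B

Both distributions are close to uniform, making this a harder comparison.

H(A) = 2.7946 bits
H(B) = 2.8000 bits

The distribution closer to uniform has higher entropy.
Answer: B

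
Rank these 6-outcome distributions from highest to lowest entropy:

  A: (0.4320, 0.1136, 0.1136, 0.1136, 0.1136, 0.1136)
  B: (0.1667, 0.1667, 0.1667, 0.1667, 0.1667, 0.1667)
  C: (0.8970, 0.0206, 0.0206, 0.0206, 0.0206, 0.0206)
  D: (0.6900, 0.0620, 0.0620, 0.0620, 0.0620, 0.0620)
B > A > D > C

Key insight: Entropy is maximized by uniform distributions and minimized by concentrated distributions.

Entropies:
  H(A) = 2.3055 bits
  H(B) = 2.5850 bits
  H(C) = 0.7176 bits
  H(D) = 1.6130 bits

Ranking: B > A > D > C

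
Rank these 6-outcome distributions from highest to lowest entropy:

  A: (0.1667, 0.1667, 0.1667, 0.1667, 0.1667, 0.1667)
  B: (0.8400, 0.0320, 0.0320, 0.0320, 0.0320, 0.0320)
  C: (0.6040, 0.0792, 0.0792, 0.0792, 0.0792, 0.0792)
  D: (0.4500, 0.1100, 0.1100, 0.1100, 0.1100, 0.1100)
A > D > C > B

Key insight: Entropy is maximized by uniform distributions and minimized by concentrated distributions.

Entropies:
  H(A) = 2.5850 bits
  H(B) = 1.0058 bits
  H(C) = 1.8880 bits
  H(D) = 2.2698 bits

Ranking: A > D > C > B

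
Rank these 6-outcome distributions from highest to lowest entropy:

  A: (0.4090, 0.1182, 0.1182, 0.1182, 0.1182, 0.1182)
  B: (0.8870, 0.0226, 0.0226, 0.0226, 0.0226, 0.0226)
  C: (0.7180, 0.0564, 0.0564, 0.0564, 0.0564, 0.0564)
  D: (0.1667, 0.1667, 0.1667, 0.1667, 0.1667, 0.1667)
D > A > C > B

Key insight: Entropy is maximized by uniform distributions and minimized by concentrated distributions.

Entropies:
  H(A) = 2.3482 bits
  H(B) = 0.7713 bits
  H(C) = 1.5129 bits
  H(D) = 2.5850 bits

Ranking: D > A > C > B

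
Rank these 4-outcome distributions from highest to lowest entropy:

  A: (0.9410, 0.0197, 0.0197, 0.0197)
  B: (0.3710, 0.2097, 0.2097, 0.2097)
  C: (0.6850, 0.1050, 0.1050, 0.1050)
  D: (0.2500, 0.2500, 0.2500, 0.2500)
D > B > C > A

Key insight: Entropy is maximized by uniform distributions and minimized by concentrated distributions.

Entropies:
  H(A) = 0.4170 bits
  H(B) = 1.9484 bits
  H(C) = 1.3981 bits
  H(D) = 2.0000 bits

Ranking: D > B > C > A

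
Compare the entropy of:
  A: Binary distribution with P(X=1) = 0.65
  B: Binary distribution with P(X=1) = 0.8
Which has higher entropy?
A

For binary distributions, entropy is maximized at p=0.5 and decreases as p moves toward 0 or 1.

H(A) = H(0.65) = 0.9341 bits
H(B) = H(0.8) = 0.7219 bits

Distribution A (p=0.65) is closer to uniform (p=0.5), so it has higher entropy.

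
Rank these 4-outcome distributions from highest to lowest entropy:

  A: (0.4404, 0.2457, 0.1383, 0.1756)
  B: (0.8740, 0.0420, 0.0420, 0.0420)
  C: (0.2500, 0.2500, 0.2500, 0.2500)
C > A > B

Key insight: Entropy is maximized by uniform distributions and minimized by concentrated distributions.

- Uniform distributions have maximum entropy log₂(4) = 2.0000 bits
- The more "peaked" or concentrated a distribution, the lower its entropy

Entropies:
  H(A) = 1.8540 bits
  H(B) = 0.7461 bits
  H(C) = 2.0000 bits

Ranking: C > A > B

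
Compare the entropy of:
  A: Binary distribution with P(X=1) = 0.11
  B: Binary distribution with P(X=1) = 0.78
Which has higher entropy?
B

For binary distributions, entropy is maximized at p=0.5 and decreases as p moves toward 0 or 1.

H(A) = H(0.11) = 0.4999 bits
H(B) = H(0.78) = 0.7602 bits

Distribution B (p=0.78) is closer to uniform (p=0.5), so it has higher entropy.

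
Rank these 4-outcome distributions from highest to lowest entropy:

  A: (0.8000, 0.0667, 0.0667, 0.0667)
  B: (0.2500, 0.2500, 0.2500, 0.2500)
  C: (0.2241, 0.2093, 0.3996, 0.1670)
B > C > A

Key insight: Entropy is maximized by uniform distributions and minimized by concentrated distributions.

- Uniform distributions have maximum entropy log₂(4) = 2.0000 bits
- The more "peaked" or concentrated a distribution, the lower its entropy

Entropies:
  H(A) = 1.0389 bits
  H(B) = 2.0000 bits
  H(C) = 1.9158 bits

Ranking: B > C > A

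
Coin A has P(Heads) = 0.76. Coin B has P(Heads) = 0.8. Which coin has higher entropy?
A

For binary distributions, entropy is maximized at p=0.5 and decreases as p moves toward 0 or 1.

H(A) = H(0.76) = 0.7950 bits
H(B) = H(0.8) = 0.7219 bits

Distribution A (p=0.76) is closer to uniform (p=0.5), so it has higher entropy.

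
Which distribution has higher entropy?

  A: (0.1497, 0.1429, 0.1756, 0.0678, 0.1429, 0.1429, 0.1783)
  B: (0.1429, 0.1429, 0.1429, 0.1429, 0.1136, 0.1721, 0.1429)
B

Both distributions are close to uniform, making this a harder comparison.

H(A) = 2.7609 bits
H(B) = 2.7986 bits

The distribution closer to uniform has higher entropy.
Answer: B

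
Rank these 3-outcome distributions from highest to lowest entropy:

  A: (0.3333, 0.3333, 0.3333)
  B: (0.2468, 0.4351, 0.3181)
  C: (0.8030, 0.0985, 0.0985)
A > B > C

Key insight: Entropy is maximized by uniform distributions and minimized by concentrated distributions.

- Uniform distributions have maximum entropy log₂(3) = 1.5850 bits
- The more "peaked" or concentrated a distribution, the lower its entropy

Entropies:
  H(A) = 1.5850 bits
  H(B) = 1.5462 bits
  H(C) = 0.9129 bits

Ranking: A > B > C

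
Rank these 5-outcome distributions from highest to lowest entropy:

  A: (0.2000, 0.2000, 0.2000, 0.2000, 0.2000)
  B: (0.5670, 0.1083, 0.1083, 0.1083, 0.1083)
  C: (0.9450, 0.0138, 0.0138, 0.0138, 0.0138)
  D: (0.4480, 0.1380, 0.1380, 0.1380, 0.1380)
A > D > B > C

Key insight: Entropy is maximized by uniform distributions and minimized by concentrated distributions.

Entropies:
  H(A) = 2.3219 bits
  H(B) = 1.8530 bits
  H(C) = 0.4173 bits
  H(D) = 2.0962 bits

Ranking: A > D > B > C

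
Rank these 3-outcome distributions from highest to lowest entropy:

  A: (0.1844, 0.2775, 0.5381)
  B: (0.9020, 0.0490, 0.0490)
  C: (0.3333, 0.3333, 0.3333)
C > A > B

Key insight: Entropy is maximized by uniform distributions and minimized by concentrated distributions.

- Uniform distributions have maximum entropy log₂(3) = 1.5850 bits
- The more "peaked" or concentrated a distribution, the lower its entropy

Entropies:
  H(A) = 1.4441 bits
  H(B) = 0.5606 bits
  H(C) = 1.5850 bits

Ranking: C > A > B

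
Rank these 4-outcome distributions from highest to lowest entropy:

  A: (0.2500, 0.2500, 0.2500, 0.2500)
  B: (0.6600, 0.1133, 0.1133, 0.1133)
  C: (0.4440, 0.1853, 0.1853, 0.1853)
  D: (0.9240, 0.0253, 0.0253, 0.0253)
A > C > B > D

Key insight: Entropy is maximized by uniform distributions and minimized by concentrated distributions.

Entropies:
  H(A) = 2.0000 bits
  H(B) = 1.4637 bits
  H(C) = 1.8722 bits
  H(D) = 0.5084 bits

Ranking: A > C > B > D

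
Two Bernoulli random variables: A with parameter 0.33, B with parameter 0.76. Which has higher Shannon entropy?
A

For binary distributions, entropy is maximized at p=0.5 and decreases as p moves toward 0 or 1.

H(A) = H(0.33) = 0.9149 bits
H(B) = H(0.76) = 0.7950 bits

Distribution A (p=0.33) is closer to uniform (p=0.5), so it has higher entropy.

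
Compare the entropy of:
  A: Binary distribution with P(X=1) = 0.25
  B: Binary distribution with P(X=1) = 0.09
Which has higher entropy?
A

For binary distributions, entropy is maximized at p=0.5 and decreases as p moves toward 0 or 1.

H(A) = H(0.25) = 0.8113 bits
H(B) = H(0.09) = 0.4365 bits

Distribution A (p=0.25) is closer to uniform (p=0.5), so it has higher entropy.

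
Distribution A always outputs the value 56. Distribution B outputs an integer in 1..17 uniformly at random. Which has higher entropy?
B

A is deterministic, so H(A) = 0. B is uniform over 17 outcomes, so H(B) = log₂(17) = 4.087 bits. Any distribution with genuine randomness has higher entropy than a deterministic one.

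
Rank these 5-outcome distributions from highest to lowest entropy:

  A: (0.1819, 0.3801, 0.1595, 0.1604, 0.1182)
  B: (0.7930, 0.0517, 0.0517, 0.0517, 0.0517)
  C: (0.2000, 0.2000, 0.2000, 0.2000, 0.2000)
C > A > B

Key insight: Entropy is maximized by uniform distributions and minimized by concentrated distributions.

- Uniform distributions have maximum entropy log₂(5) = 2.3219 bits
- The more "peaked" or concentrated a distribution, the lower its entropy

Entropies:
  H(A) = 2.1876 bits
  H(B) = 1.1497 bits
  H(C) = 2.3219 bits

Ranking: C > A > B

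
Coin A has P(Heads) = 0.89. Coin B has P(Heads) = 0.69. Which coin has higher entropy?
B

For binary distributions, entropy is maximized at p=0.5 and decreases as p moves toward 0 or 1.

H(A) = H(0.89) = 0.4999 bits
H(B) = H(0.69) = 0.8932 bits

Distribution B (p=0.69) is closer to uniform (p=0.5), so it has higher entropy.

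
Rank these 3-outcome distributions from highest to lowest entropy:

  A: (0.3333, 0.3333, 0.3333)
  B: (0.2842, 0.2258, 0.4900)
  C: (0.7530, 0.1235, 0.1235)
A > B > C

Key insight: Entropy is maximized by uniform distributions and minimized by concentrated distributions.

- Uniform distributions have maximum entropy log₂(3) = 1.5850 bits
- The more "peaked" or concentrated a distribution, the lower its entropy

Entropies:
  H(A) = 1.5850 bits
  H(B) = 1.5048 bits
  H(C) = 1.0535 bits

Ranking: A > B > C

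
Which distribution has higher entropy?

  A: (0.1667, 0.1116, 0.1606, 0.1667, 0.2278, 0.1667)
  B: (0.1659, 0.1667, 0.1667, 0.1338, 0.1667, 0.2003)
B

Both distributions are close to uniform, making this a harder comparison.

H(A) = 2.5555 bits
H(B) = 2.5754 bits

The distribution closer to uniform has higher entropy.
Answer: B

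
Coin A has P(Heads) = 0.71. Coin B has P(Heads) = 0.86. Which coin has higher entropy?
A

For binary distributions, entropy is maximized at p=0.5 and decreases as p moves toward 0 or 1.

H(A) = H(0.71) = 0.8687 bits
H(B) = H(0.86) = 0.5842 bits

Distribution A (p=0.71) is closer to uniform (p=0.5), so it has higher entropy.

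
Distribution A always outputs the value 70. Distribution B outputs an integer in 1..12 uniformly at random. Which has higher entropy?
B

A is deterministic, so H(A) = 0. B is uniform over 12 outcomes, so H(B) = log₂(12) = 3.585 bits. Any distribution with genuine randomness has higher entropy than a deterministic one.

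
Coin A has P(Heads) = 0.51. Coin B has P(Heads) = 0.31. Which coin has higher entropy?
A

For binary distributions, entropy is maximized at p=0.5 and decreases as p moves toward 0 or 1.

H(A) = H(0.51) = 0.9997 bits
H(B) = H(0.31) = 0.8932 bits

Distribution A (p=0.51) is closer to uniform (p=0.5), so it has higher entropy.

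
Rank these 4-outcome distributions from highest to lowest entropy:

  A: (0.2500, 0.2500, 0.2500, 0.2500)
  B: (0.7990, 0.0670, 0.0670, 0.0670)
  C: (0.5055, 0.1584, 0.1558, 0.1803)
A > C > B

Key insight: Entropy is maximized by uniform distributions and minimized by concentrated distributions.

- Uniform distributions have maximum entropy log₂(4) = 2.0000 bits
- The more "peaked" or concentrated a distribution, the lower its entropy

Entropies:
  H(A) = 2.0000 bits
  H(B) = 1.0425 bits
  H(C) = 1.7822 bits

Ranking: A > C > B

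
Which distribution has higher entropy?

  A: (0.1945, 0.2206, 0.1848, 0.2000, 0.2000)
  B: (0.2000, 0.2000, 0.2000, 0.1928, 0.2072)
B

Both distributions are close to uniform, making this a harder comparison.

H(A) = 2.3195 bits
H(B) = 2.3216 bits

The distribution closer to uniform has higher entropy.
Answer: B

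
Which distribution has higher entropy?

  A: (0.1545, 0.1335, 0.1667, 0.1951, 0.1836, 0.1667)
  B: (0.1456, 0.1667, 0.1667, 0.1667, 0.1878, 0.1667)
B

Both distributions are close to uniform, making this a harder comparison.

H(A) = 2.5747 bits
H(B) = 2.5811 bits

The distribution closer to uniform has higher entropy.
Answer: B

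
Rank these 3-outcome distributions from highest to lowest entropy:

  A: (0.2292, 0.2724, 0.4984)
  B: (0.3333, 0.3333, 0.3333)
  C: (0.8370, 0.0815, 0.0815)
B > A > C

Key insight: Entropy is maximized by uniform distributions and minimized by concentrated distributions.

- Uniform distributions have maximum entropy log₂(3) = 1.5850 bits
- The more "peaked" or concentrated a distribution, the lower its entropy

Entropies:
  H(A) = 1.4989 bits
  H(B) = 1.5850 bits
  H(C) = 0.8044 bits

Ranking: B > A > C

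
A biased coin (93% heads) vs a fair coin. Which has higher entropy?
Fair coin

The fair coin is uniform (p=0.5), maximizing binary entropy at 1 bit. The biased coin has H(0.93) ≈ 0.366 bits — its outcome is more predictable, so its entropy is lower.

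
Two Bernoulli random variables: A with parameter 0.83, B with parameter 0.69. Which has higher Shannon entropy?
B

For binary distributions, entropy is maximized at p=0.5 and decreases as p moves toward 0 or 1.

H(A) = H(0.83) = 0.6577 bits
H(B) = H(0.69) = 0.8932 bits

Distribution B (p=0.69) is closer to uniform (p=0.5), so it has higher entropy.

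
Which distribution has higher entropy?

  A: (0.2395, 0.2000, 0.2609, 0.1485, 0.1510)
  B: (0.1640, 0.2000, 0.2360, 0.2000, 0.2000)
B

Both distributions are close to uniform, making this a harder comparison.

H(A) = 2.2845 bits
H(B) = 2.3125 bits

The distribution closer to uniform has higher entropy.
Answer: B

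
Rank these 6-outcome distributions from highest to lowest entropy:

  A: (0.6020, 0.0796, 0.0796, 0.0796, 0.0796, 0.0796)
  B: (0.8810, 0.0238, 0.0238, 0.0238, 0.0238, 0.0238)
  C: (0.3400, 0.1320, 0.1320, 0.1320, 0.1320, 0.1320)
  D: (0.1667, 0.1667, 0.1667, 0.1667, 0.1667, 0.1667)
D > C > A > B

Key insight: Entropy is maximized by uniform distributions and minimized by concentrated distributions.

Entropies:
  H(A) = 1.8939 bits
  H(B) = 0.8028 bits
  H(C) = 2.4573 bits
  H(D) = 2.5850 bits

Ranking: D > C > A > B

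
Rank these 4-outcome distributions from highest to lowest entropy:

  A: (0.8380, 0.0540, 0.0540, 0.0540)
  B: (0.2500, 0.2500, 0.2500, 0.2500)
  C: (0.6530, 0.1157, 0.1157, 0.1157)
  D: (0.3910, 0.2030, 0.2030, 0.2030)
B > D > C > A

Key insight: Entropy is maximized by uniform distributions and minimized by concentrated distributions.

Entropies:
  H(A) = 0.8958 bits
  H(B) = 2.0000 bits
  H(C) = 1.4813 bits
  H(D) = 1.9307 bits

Ranking: B > D > C > A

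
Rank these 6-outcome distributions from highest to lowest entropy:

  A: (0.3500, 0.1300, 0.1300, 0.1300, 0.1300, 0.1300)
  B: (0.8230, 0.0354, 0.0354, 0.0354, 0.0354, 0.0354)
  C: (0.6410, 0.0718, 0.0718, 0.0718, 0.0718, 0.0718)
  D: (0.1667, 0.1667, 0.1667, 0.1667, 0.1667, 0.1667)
D > A > C > B

Key insight: Entropy is maximized by uniform distributions and minimized by concentrated distributions.

Entropies:
  H(A) = 2.4433 bits
  H(B) = 1.0845 bits
  H(C) = 1.7754 bits
  H(D) = 2.5850 bits

Ranking: D > A > C > B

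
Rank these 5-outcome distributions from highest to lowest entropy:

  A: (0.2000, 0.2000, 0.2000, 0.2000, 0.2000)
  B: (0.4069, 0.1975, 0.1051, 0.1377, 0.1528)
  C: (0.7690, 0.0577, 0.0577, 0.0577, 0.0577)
A > B > C

Key insight: Entropy is maximized by uniform distributions and minimized by concentrated distributions.

- Uniform distributions have maximum entropy log₂(5) = 2.3219 bits
- The more "peaked" or concentrated a distribution, the lower its entropy

Entropies:
  H(A) = 2.3219 bits
  H(B) = 2.1397 bits
  H(C) = 1.2418 bits

Ranking: A > B > C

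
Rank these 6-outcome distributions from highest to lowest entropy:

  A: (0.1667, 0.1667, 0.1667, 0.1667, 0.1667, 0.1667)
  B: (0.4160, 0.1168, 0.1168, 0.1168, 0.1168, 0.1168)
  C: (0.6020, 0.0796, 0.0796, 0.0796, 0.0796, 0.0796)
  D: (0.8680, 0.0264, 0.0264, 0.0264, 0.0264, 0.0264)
A > B > C > D

Key insight: Entropy is maximized by uniform distributions and minimized by concentrated distributions.

Entropies:
  H(A) = 2.5850 bits
  H(B) = 2.3355 bits
  H(C) = 1.8939 bits
  H(D) = 0.8694 bits

Ranking: A > B > C > D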